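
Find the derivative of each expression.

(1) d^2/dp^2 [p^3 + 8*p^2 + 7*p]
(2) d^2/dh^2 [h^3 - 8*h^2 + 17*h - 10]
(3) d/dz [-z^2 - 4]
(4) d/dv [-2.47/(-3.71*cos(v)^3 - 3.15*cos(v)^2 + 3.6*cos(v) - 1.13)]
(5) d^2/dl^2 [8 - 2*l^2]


(1) = 6*p + 16
(2) = 6*h - 16
(3) = -2*z
(4) = (27.4911*cos(v)^2 + 15.561*cos(v) - 8.892)*sin(v)/(3.71*cos(v)^3 + 3.15*cos(v)^2 - 3.6*cos(v) + 1.13)^2
(5) = -4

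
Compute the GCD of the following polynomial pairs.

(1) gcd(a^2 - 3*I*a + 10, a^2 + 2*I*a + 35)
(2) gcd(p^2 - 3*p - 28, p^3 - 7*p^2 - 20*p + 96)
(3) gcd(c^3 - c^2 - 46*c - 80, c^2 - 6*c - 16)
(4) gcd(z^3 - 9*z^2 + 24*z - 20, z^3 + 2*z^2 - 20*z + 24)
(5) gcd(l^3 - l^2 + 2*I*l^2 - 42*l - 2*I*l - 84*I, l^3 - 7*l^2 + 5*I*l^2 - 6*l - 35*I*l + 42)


(1) = gcd((a - 5*I)*(a + 2*I), (a - 5*I)*(a + 7*I)) = a - 5*I
(2) = p + 4
(3) = c^2 - 6*c - 16
(4) = z^2 - 4*z + 4
(5) = l^2 + l*(-7 + 2*I) - 14*I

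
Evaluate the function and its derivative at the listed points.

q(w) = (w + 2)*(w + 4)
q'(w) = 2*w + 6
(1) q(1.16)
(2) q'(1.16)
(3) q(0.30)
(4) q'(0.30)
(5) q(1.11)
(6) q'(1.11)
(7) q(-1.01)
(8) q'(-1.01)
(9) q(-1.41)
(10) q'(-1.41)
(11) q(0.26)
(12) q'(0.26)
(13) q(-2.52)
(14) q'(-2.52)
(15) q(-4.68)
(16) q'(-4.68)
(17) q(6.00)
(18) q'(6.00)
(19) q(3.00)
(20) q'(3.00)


(1) = 16.31
(2) = 8.32
(3) = 9.89
(4) = 6.60
(5) = 15.89
(6) = 8.22
(7) = 2.96
(8) = 3.98
(9) = 1.53
(10) = 3.18
(11) = 9.63
(12) = 6.52
(13) = -0.77
(14) = 0.96
(15) = 1.82
(16) = -3.36
(17) = 80.00
(18) = 18.00
(19) = 35.00
(20) = 12.00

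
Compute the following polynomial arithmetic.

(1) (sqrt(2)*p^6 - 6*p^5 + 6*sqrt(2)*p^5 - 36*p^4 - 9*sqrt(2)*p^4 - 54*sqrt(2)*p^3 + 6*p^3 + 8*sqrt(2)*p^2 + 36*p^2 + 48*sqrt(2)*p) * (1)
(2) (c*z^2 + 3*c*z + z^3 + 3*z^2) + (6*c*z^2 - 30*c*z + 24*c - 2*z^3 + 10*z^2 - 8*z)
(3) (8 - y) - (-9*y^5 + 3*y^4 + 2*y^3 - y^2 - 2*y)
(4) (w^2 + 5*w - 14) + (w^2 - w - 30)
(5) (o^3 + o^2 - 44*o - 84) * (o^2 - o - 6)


(1) = sqrt(2)*p^6 - 6*p^5 + 6*sqrt(2)*p^5 - 36*p^4 - 9*sqrt(2)*p^4 - 54*sqrt(2)*p^3 + 6*p^3 + 8*sqrt(2)*p^2 + 36*p^2 + 48*sqrt(2)*p
(2) = 7*c*z^2 - 27*c*z + 24*c - z^3 + 13*z^2 - 8*z
(3) = 9*y^5 - 3*y^4 - 2*y^3 + y^2 + y + 8
(4) = 2*w^2 + 4*w - 44
(5) = o^5 - 51*o^3 - 46*o^2 + 348*o + 504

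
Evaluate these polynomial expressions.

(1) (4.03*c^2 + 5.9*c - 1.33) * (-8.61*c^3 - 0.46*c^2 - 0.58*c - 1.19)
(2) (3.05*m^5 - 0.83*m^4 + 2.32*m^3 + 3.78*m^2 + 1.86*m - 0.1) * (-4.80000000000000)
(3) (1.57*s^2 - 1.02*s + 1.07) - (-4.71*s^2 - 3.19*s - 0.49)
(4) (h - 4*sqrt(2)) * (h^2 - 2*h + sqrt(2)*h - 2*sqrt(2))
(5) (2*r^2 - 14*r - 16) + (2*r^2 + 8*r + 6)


(1) = -34.6983*c^5 - 52.6528*c^4 + 6.3999*c^3 - 7.6059*c^2 - 6.2496*c + 1.5827
(2) = -14.64*m^5 + 3.984*m^4 - 11.136*m^3 - 18.144*m^2 - 8.928*m + 0.48
(3) = 6.28*s^2 + 2.17*s + 1.56
(4) = h^3 - 3*sqrt(2)*h^2 - 2*h^2 - 8*h + 6*sqrt(2)*h + 16
(5) = 4*r^2 - 6*r - 10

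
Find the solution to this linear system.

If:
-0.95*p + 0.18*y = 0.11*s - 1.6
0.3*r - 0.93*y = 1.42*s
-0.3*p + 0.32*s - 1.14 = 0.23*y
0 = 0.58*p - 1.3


Then:
p = 2.24
r = 101.04
s = 13.87
y = 11.42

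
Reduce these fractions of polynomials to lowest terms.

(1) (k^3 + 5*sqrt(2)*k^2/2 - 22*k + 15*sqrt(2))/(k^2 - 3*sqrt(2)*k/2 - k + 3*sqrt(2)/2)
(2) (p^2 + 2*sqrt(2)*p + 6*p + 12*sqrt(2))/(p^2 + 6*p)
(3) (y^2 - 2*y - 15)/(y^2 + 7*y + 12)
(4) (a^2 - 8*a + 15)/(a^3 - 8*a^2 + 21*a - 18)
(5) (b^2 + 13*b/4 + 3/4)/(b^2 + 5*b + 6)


(1) = (4*k^2 + 16*sqrt(2)*k - 40)/(4*k - 4)
(2) = (p + 2*sqrt(2))/p
(3) = (y - 5)/(y + 4)
(4) = (a - 5)/(a^2 - 5*a + 6)
(5) = (4*b + 1)/(4*b + 8)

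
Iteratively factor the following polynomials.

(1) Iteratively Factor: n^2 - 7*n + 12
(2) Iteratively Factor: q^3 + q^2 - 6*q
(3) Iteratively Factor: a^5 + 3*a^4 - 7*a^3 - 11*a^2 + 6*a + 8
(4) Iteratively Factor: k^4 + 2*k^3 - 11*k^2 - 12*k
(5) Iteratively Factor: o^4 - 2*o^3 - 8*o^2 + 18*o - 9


(1) = (n - 4)*(n - 3)
(2) = (q)*(q^2 + q - 6) = q*(q - 2)*(q + 3)
(3) = (a - 2)*(a^4 + 5*a^3 + 3*a^2 - 5*a - 4) = (a - 2)*(a + 4)*(a^3 + a^2 - a - 1) = (a - 2)*(a + 1)*(a + 4)*(a^2 - 1) = (a - 2)*(a - 1)*(a + 1)*(a + 4)*(a + 1)
(4) = (k)*(k^3 + 2*k^2 - 11*k - 12) = k*(k + 1)*(k^2 + k - 12) = k*(k + 1)*(k + 4)*(k - 3)
(5) = (o - 1)*(o^3 - o^2 - 9*o + 9) = (o - 1)*(o + 3)*(o^2 - 4*o + 3) = (o - 3)*(o - 1)*(o + 3)*(o - 1)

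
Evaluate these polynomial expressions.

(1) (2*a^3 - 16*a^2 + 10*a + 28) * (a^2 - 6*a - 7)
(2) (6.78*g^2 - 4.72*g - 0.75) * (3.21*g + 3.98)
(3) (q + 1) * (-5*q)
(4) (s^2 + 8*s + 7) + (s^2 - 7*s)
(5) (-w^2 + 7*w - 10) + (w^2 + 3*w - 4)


(1) = 2*a^5 - 28*a^4 + 92*a^3 + 80*a^2 - 238*a - 196
(2) = 21.7638*g^3 + 11.8332*g^2 - 21.1931*g - 2.985
(3) = -5*q^2 - 5*q
(4) = 2*s^2 + s + 7
(5) = 10*w - 14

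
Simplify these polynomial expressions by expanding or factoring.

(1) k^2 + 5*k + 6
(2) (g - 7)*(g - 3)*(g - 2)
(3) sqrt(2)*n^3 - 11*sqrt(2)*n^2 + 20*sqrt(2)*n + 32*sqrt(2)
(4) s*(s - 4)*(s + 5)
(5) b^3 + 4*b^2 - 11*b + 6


(1) = (k + 2)*(k + 3)
(2) = g^3 - 12*g^2 + 41*g - 42
(3) = (n - 8)*(n - 4)*(sqrt(2)*n + sqrt(2))
(4) = s^3 + s^2 - 20*s
(5) = (b - 1)^2*(b + 6)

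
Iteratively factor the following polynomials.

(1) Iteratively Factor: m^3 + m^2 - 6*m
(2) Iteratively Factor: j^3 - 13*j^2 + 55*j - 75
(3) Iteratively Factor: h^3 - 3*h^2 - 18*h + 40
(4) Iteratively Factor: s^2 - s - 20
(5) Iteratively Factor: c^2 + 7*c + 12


(1) = (m + 3)*(m^2 - 2*m) = (m - 2)*(m + 3)*(m)
(2) = (j - 3)*(j^2 - 10*j + 25) = (j - 5)*(j - 3)*(j - 5)
(3) = (h - 2)*(h^2 - h - 20) = (h - 2)*(h + 4)*(h - 5)
(4) = (s + 4)*(s - 5)
(5) = (c + 3)*(c + 4)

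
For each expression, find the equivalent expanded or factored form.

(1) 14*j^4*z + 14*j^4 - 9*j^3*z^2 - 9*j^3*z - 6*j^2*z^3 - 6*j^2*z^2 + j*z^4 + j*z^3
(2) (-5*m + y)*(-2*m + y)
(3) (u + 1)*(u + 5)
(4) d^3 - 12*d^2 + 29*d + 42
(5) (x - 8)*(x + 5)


(1) = (-7*j + z)*(-j + z)*(2*j + z)*(j*z + j)
(2) = 10*m^2 - 7*m*y + y^2
(3) = u^2 + 6*u + 5
(4) = (d - 7)*(d - 6)*(d + 1)
(5) = x^2 - 3*x - 40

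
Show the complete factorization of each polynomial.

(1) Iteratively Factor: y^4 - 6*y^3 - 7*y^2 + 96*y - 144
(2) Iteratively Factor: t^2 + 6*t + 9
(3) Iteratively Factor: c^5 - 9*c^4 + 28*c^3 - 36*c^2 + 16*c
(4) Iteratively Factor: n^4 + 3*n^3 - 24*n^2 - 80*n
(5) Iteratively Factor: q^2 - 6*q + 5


(1) = (y - 3)*(y^3 - 3*y^2 - 16*y + 48) = (y - 4)*(y - 3)*(y^2 + y - 12) = (y - 4)*(y - 3)^2*(y + 4)
(2) = (t + 3)*(t + 3)
(3) = (c - 2)*(c^4 - 7*c^3 + 14*c^2 - 8*c) = (c - 2)^2*(c^3 - 5*c^2 + 4*c) = (c - 4)*(c - 2)^2*(c^2 - c) = c*(c - 4)*(c - 2)^2*(c - 1)
(4) = (n)*(n^3 + 3*n^2 - 24*n - 80) = n*(n + 4)*(n^2 - n - 20) = n*(n - 5)*(n + 4)*(n + 4)
(5) = (q - 1)*(q - 5)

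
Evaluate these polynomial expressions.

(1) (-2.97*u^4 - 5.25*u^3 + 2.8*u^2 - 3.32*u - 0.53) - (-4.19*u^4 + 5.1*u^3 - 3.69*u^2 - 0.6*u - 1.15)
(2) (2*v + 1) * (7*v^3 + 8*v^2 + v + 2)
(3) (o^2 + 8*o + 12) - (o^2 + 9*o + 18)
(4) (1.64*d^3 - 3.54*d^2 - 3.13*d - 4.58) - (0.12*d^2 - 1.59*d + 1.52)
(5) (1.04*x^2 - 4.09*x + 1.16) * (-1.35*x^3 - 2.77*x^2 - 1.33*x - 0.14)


(1) = 1.22*u^4 - 10.35*u^3 + 6.49*u^2 - 2.72*u + 0.62
(2) = 14*v^4 + 23*v^3 + 10*v^2 + 5*v + 2
(3) = -o - 6
(4) = 1.64*d^3 - 3.66*d^2 - 1.54*d - 6.1
(5) = -1.404*x^5 + 2.6407*x^4 + 8.3801*x^3 + 2.0809*x^2 - 0.9702*x - 0.1624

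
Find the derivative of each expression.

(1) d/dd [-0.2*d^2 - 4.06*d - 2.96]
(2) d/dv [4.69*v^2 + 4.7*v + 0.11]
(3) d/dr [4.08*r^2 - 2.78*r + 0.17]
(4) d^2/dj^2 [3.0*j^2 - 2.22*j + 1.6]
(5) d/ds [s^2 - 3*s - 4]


(1) = -0.4*d - 4.06
(2) = 9.38*v + 4.7
(3) = 8.16*r - 2.78
(4) = 6.00000000000000
(5) = 2*s - 3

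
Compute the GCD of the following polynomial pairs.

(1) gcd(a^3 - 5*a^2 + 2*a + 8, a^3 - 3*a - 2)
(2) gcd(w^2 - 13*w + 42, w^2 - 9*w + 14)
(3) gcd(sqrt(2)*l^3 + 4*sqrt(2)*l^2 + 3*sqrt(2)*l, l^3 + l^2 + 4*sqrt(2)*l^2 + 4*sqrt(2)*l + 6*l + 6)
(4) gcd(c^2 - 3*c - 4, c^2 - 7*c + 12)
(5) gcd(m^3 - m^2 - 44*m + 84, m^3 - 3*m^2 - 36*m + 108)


(1) = gcd((a - 4)*(a - 2)*(a + 1), (a - 2)*(a + 1)^2) = a^2 - a - 2
(2) = gcd((w - 7)*(w - 6), (w - 7)*(w - 2)) = w - 7
(3) = l + 1
(4) = c - 4
(5) = m - 6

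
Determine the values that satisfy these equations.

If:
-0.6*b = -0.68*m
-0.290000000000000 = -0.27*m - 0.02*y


Then:
b = 1.21728395061728 - 0.0839506172839506*y
m = 1.07407407407407 - 0.0740740740740741*y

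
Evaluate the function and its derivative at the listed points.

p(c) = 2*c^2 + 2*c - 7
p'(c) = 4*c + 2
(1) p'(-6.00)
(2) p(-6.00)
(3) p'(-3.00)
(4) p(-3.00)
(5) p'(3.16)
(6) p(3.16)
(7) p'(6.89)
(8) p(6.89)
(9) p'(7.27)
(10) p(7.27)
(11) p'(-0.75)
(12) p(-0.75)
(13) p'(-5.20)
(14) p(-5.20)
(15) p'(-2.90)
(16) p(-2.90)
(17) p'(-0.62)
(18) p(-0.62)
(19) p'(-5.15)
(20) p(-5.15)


(1) = -22.00
(2) = 53.00
(3) = -10.00
(4) = 5.00
(5) = 14.64
(6) = 19.29
(7) = 29.56
(8) = 101.72
(9) = 31.08
(10) = 113.25
(11) = -1.00
(12) = -7.38
(13) = -18.80
(14) = 36.68
(15) = -9.60
(16) = 4.02
(17) = -0.48
(18) = -7.47
(19) = -18.60
(20) = 35.75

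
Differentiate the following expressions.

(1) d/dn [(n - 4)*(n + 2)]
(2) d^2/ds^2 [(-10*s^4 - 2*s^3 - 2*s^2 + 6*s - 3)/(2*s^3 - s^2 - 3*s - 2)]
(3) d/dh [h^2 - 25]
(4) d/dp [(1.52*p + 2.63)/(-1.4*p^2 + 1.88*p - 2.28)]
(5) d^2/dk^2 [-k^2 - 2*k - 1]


(1) = 2*n - 2
(2) = 2*(-82*s^6 - 174*s^5 - 522*s^4 - 454*s^3 - 75*s^2 - 123*s - 65)/(8*s^9 - 12*s^8 - 30*s^7 + 11*s^6 + 69*s^5 + 39*s^4 - 39*s^3 - 66*s^2 - 36*s - 8)
(3) = 2*h
(4) = (2.128*p^2 + 7.364*p - 8.41)/(1.96*p^4 - 5.264*p^3 + 9.9184*p^2 - 8.5728*p + 5.1984)
(5) = -2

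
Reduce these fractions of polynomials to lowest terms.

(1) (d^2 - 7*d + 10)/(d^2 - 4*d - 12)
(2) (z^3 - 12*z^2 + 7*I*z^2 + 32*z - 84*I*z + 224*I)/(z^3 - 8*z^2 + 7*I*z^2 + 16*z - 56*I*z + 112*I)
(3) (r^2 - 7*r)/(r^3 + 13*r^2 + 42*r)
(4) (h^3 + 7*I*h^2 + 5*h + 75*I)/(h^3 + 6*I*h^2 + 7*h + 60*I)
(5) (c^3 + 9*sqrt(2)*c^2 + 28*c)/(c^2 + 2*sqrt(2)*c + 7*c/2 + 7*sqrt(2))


(1) = (d^2 - 7*d + 10)/(d^2 - 4*d - 12)
(2) = (z - 8)/(z - 4)
(3) = (r - 7)/(r^2 + 13*r + 42)
(4) = (h + 5*I)/(h + 4*I)
(5) = (2*c^2 + 14*sqrt(2)*c)/(2*c + 7)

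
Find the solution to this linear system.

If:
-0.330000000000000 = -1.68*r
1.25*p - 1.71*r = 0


Then:
p = 0.27
r = 0.20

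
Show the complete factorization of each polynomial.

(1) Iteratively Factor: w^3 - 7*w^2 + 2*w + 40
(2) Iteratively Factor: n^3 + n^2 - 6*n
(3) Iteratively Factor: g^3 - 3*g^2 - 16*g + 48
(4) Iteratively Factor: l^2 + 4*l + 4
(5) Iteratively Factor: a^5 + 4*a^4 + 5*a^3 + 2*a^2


(1) = (w - 4)*(w^2 - 3*w - 10) = (w - 4)*(w + 2)*(w - 5)
(2) = (n + 3)*(n^2 - 2*n) = (n - 2)*(n + 3)*(n)
(3) = (g + 4)*(g^2 - 7*g + 12) = (g - 4)*(g + 4)*(g - 3)
(4) = (l + 2)*(l + 2)
(5) = (a + 1)*(a^4 + 3*a^3 + 2*a^2) = (a + 1)^2*(a^3 + 2*a^2) = (a + 1)^2*(a + 2)*(a^2) = a*(a + 1)^2*(a + 2)*(a)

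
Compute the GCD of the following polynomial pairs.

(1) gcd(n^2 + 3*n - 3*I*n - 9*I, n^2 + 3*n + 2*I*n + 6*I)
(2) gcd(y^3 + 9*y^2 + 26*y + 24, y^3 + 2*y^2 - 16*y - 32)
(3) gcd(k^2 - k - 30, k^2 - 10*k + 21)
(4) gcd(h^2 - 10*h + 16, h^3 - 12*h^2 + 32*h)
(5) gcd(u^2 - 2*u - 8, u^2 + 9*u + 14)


(1) = gcd((n + 3)*(n - 3*I), (n + 3)*(n + 2*I)) = n + 3
(2) = gcd((y + 2)*(y + 3)*(y + 4), (y - 4)*(y + 2)*(y + 4)) = y^2 + 6*y + 8
(3) = 1
(4) = h - 8
(5) = u + 2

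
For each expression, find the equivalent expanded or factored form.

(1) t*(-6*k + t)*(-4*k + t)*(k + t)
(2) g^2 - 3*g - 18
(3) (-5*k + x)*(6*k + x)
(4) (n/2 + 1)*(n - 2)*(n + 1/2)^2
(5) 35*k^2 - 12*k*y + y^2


(1) = 24*k^3*t + 14*k^2*t^2 - 9*k*t^3 + t^4
(2) = (g - 6)*(g + 3)
(3) = -30*k^2 + k*x + x^2
(4) = n^4/2 + n^3/2 - 15*n^2/8 - 2*n - 1/2
(5) = (-7*k + y)*(-5*k + y)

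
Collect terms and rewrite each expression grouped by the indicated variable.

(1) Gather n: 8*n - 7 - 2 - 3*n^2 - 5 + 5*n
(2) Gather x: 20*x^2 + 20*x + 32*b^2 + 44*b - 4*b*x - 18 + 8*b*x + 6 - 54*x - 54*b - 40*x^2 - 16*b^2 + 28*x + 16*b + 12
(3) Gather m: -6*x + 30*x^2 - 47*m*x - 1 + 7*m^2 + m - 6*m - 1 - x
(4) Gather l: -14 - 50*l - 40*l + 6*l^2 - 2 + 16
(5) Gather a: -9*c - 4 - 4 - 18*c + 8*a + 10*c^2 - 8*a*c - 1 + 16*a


(1) = -3*n^2 + 13*n - 14
(2) = 16*b^2 + 6*b - 20*x^2 + x*(4*b - 6)
(3) = 7*m^2 + m*(-47*x - 5) + 30*x^2 - 7*x - 2
(4) = 6*l^2 - 90*l
(5) = a*(24 - 8*c) + 10*c^2 - 27*c - 9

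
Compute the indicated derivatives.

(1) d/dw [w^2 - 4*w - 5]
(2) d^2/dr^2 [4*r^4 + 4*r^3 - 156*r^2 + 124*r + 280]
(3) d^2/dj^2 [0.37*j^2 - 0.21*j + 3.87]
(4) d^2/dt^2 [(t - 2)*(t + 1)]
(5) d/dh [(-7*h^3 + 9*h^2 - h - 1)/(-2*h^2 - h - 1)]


(1) = 2*w - 4
(2) = 48*r^2 + 24*r - 312
(3) = 0.740000000000000
(4) = 2
(5) = 2*h*(7*h^3 + 7*h^2 + 5*h - 11)/(4*h^4 + 4*h^3 + 5*h^2 + 2*h + 1)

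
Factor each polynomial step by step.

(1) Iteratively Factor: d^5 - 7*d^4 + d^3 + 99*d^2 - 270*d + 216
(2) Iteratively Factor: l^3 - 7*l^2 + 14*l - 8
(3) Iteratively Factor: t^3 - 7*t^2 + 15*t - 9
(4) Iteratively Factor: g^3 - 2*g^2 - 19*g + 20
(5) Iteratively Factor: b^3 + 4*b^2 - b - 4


(1) = (d - 2)*(d^4 - 5*d^3 - 9*d^2 + 81*d - 108) = (d - 3)*(d - 2)*(d^3 - 2*d^2 - 15*d + 36) = (d - 3)^2*(d - 2)*(d^2 + d - 12) = (d - 3)^2*(d - 2)*(d + 4)*(d - 3)
(2) = (l - 4)*(l^2 - 3*l + 2) = (l - 4)*(l - 2)*(l - 1)
(3) = (t - 3)*(t^2 - 4*t + 3) = (t - 3)*(t - 1)*(t - 3)
(4) = (g + 4)*(g^2 - 6*g + 5) = (g - 1)*(g + 4)*(g - 5)
(5) = (b + 1)*(b^2 + 3*b - 4) = (b + 1)*(b + 4)*(b - 1)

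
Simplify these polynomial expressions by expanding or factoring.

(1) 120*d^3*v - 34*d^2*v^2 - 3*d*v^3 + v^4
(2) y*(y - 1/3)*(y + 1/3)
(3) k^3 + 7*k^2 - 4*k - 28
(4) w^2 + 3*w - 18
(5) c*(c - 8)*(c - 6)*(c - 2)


(1) = v*(-5*d + v)*(-4*d + v)*(6*d + v)
(2) = y^3 - y/9
(3) = (k - 2)*(k + 2)*(k + 7)
(4) = (w - 3)*(w + 6)
(5) = c^4 - 16*c^3 + 76*c^2 - 96*c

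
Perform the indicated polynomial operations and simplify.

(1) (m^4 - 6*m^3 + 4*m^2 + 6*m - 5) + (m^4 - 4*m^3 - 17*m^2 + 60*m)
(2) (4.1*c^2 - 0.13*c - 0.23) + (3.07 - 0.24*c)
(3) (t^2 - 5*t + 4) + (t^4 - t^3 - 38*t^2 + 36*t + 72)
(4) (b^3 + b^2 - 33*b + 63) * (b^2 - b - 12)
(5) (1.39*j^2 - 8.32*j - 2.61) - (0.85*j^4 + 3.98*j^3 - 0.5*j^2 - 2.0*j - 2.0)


(1) = 2*m^4 - 10*m^3 - 13*m^2 + 66*m - 5
(2) = 4.1*c^2 - 0.37*c + 2.84
(3) = t^4 - t^3 - 37*t^2 + 31*t + 76
(4) = b^5 - 46*b^3 + 84*b^2 + 333*b - 756
(5) = -0.85*j^4 - 3.98*j^3 + 1.89*j^2 - 6.32*j - 0.61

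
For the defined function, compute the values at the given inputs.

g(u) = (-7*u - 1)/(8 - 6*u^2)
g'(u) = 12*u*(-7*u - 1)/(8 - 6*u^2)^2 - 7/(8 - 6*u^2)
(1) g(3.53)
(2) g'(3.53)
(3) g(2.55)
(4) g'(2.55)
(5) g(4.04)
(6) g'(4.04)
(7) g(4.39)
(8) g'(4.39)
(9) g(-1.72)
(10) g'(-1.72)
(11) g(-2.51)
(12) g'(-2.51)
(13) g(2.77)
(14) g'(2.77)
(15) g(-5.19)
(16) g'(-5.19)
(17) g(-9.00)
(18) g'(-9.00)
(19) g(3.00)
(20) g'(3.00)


(1) = 0.39
(2) = -0.14
(3) = 0.61
(4) = -0.37
(5) = 0.33
(6) = -0.10
(7) = 0.29
(8) = -0.08
(9) = -1.13
(10) = -1.68
(11) = -0.56
(12) = -0.33
(13) = 0.54
(14) = -0.28
(15) = -0.23
(16) = -0.05
(17) = -0.13
(18) = -0.01
(19) = 0.48
(20) = -0.22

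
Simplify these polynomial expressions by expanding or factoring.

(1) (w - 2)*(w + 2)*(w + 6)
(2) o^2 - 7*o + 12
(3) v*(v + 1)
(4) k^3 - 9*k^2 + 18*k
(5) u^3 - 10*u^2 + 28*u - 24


(1) = w^3 + 6*w^2 - 4*w - 24
(2) = (o - 4)*(o - 3)
(3) = v^2 + v
(4) = k*(k - 6)*(k - 3)
(5) = (u - 6)*(u - 2)^2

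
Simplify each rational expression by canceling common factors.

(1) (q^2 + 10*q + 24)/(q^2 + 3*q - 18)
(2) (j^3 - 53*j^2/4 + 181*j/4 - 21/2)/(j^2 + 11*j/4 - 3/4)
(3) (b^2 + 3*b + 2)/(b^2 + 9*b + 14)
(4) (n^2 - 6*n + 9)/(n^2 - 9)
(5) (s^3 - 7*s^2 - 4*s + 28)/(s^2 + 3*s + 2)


(1) = (q + 4)/(q - 3)
(2) = (j^2 - 13*j + 42)/(j + 3)
(3) = (b + 1)/(b + 7)
(4) = (n - 3)/(n + 3)
(5) = (s^2 - 9*s + 14)/(s + 1)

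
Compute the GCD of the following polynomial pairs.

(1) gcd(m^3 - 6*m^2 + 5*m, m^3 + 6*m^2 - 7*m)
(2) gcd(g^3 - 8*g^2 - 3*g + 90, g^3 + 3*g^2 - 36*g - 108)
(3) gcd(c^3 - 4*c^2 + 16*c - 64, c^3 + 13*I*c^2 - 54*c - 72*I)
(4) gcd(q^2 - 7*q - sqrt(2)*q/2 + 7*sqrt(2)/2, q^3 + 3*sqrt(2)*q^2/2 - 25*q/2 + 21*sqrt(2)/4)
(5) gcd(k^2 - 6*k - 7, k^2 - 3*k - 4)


(1) = gcd(m*(m - 5)*(m - 1), m*(m - 1)*(m + 7)) = m^2 - m
(2) = g^2 - 3*g - 18
(3) = gcd((c - 4)*(c - 4*I)*(c + 4*I), (c + 3*I)*(c + 4*I)*(c + 6*I)) = c + 4*I
(4) = q - sqrt(2)/2
(5) = gcd((k - 7)*(k + 1), (k - 4)*(k + 1)) = k + 1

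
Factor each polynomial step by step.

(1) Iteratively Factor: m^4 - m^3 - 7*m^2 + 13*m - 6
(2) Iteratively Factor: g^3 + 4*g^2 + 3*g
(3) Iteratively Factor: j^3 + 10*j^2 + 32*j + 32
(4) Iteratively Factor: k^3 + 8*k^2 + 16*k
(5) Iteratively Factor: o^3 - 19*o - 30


(1) = (m + 3)*(m^3 - 4*m^2 + 5*m - 2) = (m - 1)*(m + 3)*(m^2 - 3*m + 2) = (m - 1)^2*(m + 3)*(m - 2)
(2) = (g + 1)*(g^2 + 3*g) = g*(g + 1)*(g + 3)
(3) = (j + 4)*(j^2 + 6*j + 8) = (j + 4)^2*(j + 2)
(4) = (k)*(k^2 + 8*k + 16) = k*(k + 4)*(k + 4)
(5) = (o + 3)*(o^2 - 3*o - 10) = (o - 5)*(o + 3)*(o + 2)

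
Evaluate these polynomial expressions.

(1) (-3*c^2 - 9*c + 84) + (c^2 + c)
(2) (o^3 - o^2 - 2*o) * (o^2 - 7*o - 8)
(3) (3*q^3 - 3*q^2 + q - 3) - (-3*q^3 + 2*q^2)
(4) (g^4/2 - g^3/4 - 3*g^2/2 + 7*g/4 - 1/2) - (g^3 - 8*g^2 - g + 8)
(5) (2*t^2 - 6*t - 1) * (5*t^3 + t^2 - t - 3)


(1) = -2*c^2 - 8*c + 84
(2) = o^5 - 8*o^4 - 3*o^3 + 22*o^2 + 16*o
(3) = 6*q^3 - 5*q^2 + q - 3
(4) = g^4/2 - 5*g^3/4 + 13*g^2/2 + 11*g/4 - 17/2
(5) = 10*t^5 - 28*t^4 - 13*t^3 - t^2 + 19*t + 3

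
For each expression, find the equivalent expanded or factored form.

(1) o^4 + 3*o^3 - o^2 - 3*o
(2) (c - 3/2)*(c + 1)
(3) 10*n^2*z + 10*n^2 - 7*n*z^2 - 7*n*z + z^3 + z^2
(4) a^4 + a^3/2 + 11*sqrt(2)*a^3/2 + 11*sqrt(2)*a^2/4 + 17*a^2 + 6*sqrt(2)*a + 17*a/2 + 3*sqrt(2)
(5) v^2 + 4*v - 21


(1) = o*(o - 1)*(o + 1)*(o + 3)
(2) = c^2 - c/2 - 3/2
(3) = (-5*n + z)*(-2*n + z)*(z + 1)
(4) = (a + 1/2)*(a + sqrt(2)/2)*(a + 2*sqrt(2))*(a + 3*sqrt(2))
(5) = (v - 3)*(v + 7)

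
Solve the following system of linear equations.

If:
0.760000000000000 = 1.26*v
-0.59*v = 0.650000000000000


Then:
No Solution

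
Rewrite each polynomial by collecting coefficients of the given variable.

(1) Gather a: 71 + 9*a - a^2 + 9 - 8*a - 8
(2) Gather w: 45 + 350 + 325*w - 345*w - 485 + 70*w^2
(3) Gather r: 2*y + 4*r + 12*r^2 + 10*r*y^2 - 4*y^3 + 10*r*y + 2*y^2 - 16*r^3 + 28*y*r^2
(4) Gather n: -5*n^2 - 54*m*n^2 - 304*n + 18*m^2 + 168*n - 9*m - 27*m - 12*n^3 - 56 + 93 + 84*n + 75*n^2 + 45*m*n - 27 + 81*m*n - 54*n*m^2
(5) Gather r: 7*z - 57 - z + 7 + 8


(1) = -a^2 + a + 72
(2) = 70*w^2 - 20*w - 90
(3) = -16*r^3 + r^2*(28*y + 12) + r*(10*y^2 + 10*y + 4) - 4*y^3 + 2*y^2 + 2*y
(4) = 18*m^2 - 36*m - 12*n^3 + n^2*(70 - 54*m) + n*(-54*m^2 + 126*m - 52) + 10
(5) = 6*z - 42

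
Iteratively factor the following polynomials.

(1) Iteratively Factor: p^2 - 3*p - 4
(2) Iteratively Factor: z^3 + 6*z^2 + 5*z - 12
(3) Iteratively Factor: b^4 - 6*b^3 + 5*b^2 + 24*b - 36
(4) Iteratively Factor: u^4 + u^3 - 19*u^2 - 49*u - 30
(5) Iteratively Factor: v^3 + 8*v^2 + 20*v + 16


(1) = (p + 1)*(p - 4)
(2) = (z - 1)*(z^2 + 7*z + 12) = (z - 1)*(z + 3)*(z + 4)
(3) = (b - 2)*(b^3 - 4*b^2 - 3*b + 18) = (b - 3)*(b - 2)*(b^2 - b - 6) = (b - 3)*(b - 2)*(b + 2)*(b - 3)
(4) = (u - 5)*(u^3 + 6*u^2 + 11*u + 6) = (u - 5)*(u + 3)*(u^2 + 3*u + 2) = (u - 5)*(u + 1)*(u + 3)*(u + 2)
(5) = (v + 4)*(v^2 + 4*v + 4) = (v + 2)*(v + 4)*(v + 2)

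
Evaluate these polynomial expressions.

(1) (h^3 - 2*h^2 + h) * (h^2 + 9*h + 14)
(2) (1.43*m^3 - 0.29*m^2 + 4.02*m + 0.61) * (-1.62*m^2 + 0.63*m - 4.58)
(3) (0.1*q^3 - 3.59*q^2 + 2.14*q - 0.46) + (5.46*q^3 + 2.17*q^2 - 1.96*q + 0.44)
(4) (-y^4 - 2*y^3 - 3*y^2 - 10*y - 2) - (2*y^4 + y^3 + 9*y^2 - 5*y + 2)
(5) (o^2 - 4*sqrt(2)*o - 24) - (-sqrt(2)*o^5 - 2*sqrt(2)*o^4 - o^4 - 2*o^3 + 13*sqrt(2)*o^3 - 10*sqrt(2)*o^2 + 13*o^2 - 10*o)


(1) = h^5 + 7*h^4 - 3*h^3 - 19*h^2 + 14*h
(2) = -2.3166*m^5 + 1.3707*m^4 - 13.2445*m^3 + 2.8726*m^2 - 18.0273*m - 2.7938
(3) = 5.56*q^3 - 1.42*q^2 + 0.18*q - 0.02
(4) = -3*y^4 - 3*y^3 - 12*y^2 - 5*y - 4
(5) = sqrt(2)*o^5 + o^4 + 2*sqrt(2)*o^4 - 13*sqrt(2)*o^3 + 2*o^3 - 12*o^2 + 10*sqrt(2)*o^2 - 4*sqrt(2)*o + 10*o - 24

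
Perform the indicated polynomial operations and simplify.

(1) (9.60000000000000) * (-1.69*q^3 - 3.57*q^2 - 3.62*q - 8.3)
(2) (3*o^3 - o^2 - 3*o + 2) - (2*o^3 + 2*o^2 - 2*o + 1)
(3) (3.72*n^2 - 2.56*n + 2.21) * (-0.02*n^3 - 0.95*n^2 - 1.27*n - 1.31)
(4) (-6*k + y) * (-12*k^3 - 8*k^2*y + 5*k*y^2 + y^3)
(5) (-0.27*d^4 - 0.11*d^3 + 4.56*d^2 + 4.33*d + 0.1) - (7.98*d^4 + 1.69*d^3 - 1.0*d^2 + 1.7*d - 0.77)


(1) = -16.224*q^3 - 34.272*q^2 - 34.752*q - 79.68
(2) = o^3 - 3*o^2 - o + 1
(3) = -0.0744*n^5 - 3.4828*n^4 - 2.3366*n^3 - 3.7215*n^2 + 0.5469*n - 2.8951
(4) = 72*k^4 + 36*k^3*y - 38*k^2*y^2 - k*y^3 + y^4
(5) = -8.25*d^4 - 1.8*d^3 + 5.56*d^2 + 2.63*d + 0.87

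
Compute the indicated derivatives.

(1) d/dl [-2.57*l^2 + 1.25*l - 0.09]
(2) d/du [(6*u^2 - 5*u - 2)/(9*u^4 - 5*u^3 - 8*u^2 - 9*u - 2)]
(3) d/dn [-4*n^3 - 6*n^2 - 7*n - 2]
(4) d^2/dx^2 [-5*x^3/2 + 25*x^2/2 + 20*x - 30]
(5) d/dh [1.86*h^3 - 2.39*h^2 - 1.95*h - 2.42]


(1) = 1.25 - 5.14*l
(2) = (-108*u^5 + 165*u^4 + 22*u^3 - 124*u^2 - 56*u - 8)/(81*u^8 - 90*u^7 - 119*u^6 - 82*u^5 + 118*u^4 + 164*u^3 + 113*u^2 + 36*u + 4)
(3) = -12*n^2 - 12*n - 7
(4) = 25 - 15*x
(5) = 5.58*h^2 - 4.78*h - 1.95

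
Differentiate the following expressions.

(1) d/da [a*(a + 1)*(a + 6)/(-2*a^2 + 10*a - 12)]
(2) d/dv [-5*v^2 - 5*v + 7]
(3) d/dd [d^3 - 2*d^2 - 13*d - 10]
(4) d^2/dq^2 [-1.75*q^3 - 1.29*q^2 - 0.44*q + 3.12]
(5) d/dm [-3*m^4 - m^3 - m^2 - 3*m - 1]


(1) = (-a^4 + 10*a^3 + 23*a^2 - 84*a - 36)/(2*(a^4 - 10*a^3 + 37*a^2 - 60*a + 36))
(2) = -10*v - 5
(3) = 3*d^2 - 4*d - 13
(4) = -10.5*q - 2.58
(5) = -12*m^3 - 3*m^2 - 2*m - 3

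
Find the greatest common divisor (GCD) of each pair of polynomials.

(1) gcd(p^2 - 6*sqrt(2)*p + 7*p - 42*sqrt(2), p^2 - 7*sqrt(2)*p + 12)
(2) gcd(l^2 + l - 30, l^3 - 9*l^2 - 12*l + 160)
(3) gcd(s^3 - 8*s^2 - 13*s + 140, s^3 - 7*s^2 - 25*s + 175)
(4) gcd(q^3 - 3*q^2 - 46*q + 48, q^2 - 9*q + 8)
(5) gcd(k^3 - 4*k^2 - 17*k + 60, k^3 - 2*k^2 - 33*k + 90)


(1) = gcd((p + 7)*(p - 6*sqrt(2)), (p - 6*sqrt(2))*(p - sqrt(2))) = p - 6*sqrt(2)
(2) = gcd((l - 5)*(l + 6), (l - 8)*(l - 5)*(l + 4)) = l - 5
(3) = s^2 - 12*s + 35
(4) = gcd((q - 8)*(q - 1)*(q + 6), (q - 8)*(q - 1)) = q^2 - 9*q + 8
(5) = k^2 - 8*k + 15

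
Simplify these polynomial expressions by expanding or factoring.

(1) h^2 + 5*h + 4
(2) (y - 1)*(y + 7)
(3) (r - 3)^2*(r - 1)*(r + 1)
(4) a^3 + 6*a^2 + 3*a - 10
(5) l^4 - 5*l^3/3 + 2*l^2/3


(1) = (h + 1)*(h + 4)
(2) = y^2 + 6*y - 7
(3) = r^4 - 6*r^3 + 8*r^2 + 6*r - 9
(4) = (a - 1)*(a + 2)*(a + 5)
(5) = l^2*(l - 1)*(l - 2/3)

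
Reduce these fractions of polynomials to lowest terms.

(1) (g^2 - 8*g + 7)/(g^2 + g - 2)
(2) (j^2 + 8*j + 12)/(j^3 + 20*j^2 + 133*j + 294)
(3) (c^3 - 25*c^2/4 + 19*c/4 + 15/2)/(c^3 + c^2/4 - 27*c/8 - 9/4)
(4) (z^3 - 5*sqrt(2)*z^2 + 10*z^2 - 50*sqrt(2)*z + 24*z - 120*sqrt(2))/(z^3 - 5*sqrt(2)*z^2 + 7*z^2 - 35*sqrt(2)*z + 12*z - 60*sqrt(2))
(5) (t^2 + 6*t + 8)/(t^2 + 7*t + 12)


(1) = (g - 7)/(g + 2)
(2) = (j + 2)/(j^2 + 14*j + 49)
(3) = (2*c - 10)/(2*c + 3)
(4) = (z + 6)/(z + 3)
(5) = (t + 2)/(t + 3)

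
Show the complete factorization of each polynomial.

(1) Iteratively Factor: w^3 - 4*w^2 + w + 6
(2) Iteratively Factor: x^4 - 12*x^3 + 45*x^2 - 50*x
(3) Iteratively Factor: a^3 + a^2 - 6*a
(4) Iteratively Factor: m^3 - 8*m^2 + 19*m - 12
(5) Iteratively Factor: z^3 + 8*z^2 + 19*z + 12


(1) = (w - 3)*(w^2 - w - 2) = (w - 3)*(w + 1)*(w - 2)
(2) = (x - 2)*(x^3 - 10*x^2 + 25*x) = (x - 5)*(x - 2)*(x^2 - 5*x) = x*(x - 5)*(x - 2)*(x - 5)
(3) = (a - 2)*(a^2 + 3*a) = (a - 2)*(a + 3)*(a)
(4) = (m - 1)*(m^2 - 7*m + 12) = (m - 3)*(m - 1)*(m - 4)
(5) = (z + 1)*(z^2 + 7*z + 12) = (z + 1)*(z + 4)*(z + 3)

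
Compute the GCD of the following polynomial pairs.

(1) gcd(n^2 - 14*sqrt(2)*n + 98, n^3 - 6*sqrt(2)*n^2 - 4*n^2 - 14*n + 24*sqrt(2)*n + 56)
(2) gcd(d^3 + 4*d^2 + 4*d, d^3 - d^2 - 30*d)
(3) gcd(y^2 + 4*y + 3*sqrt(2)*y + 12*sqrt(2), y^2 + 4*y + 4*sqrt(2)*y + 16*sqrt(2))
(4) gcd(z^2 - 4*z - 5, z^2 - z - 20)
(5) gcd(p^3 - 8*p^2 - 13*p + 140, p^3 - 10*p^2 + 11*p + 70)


(1) = gcd((n - 7*sqrt(2))^2, (n - 4)*(n - 7*sqrt(2))*(n + sqrt(2))) = n - 7*sqrt(2)
(2) = d
(3) = y + 4
(4) = z - 5
(5) = p^2 - 12*p + 35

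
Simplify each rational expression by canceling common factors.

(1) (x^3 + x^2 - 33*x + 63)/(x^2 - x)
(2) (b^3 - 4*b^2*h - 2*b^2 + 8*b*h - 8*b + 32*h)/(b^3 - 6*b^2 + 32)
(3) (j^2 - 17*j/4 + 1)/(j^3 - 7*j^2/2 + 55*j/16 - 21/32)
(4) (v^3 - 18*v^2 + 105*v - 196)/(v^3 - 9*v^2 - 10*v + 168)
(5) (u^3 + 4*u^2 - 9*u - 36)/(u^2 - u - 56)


(1) = (x^3 + x^2 - 33*x + 63)/(x^2 - x)
(2) = (b - 4*h)/(b - 4)
(3) = (8*j - 32)/(8*j^2 - 26*j + 21)
(4) = (v^2 - 11*v + 28)/(v^2 - 2*v - 24)
(5) = (u^3 + 4*u^2 - 9*u - 36)/(u^2 - u - 56)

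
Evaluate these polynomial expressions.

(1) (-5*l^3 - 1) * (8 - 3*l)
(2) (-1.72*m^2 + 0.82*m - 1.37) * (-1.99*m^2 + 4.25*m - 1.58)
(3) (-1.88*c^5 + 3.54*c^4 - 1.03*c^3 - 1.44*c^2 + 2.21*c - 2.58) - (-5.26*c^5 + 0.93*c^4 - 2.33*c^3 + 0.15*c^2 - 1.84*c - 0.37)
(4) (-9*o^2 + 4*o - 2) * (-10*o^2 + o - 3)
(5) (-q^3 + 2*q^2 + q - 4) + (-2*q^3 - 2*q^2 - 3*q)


(1) = 15*l^4 - 40*l^3 + 3*l - 8
(2) = 3.4228*m^4 - 8.9418*m^3 + 8.9289*m^2 - 7.1181*m + 2.1646
(3) = 3.38*c^5 + 2.61*c^4 + 1.3*c^3 - 1.59*c^2 + 4.05*c - 2.21
(4) = 90*o^4 - 49*o^3 + 51*o^2 - 14*o + 6
(5) = -3*q^3 - 2*q - 4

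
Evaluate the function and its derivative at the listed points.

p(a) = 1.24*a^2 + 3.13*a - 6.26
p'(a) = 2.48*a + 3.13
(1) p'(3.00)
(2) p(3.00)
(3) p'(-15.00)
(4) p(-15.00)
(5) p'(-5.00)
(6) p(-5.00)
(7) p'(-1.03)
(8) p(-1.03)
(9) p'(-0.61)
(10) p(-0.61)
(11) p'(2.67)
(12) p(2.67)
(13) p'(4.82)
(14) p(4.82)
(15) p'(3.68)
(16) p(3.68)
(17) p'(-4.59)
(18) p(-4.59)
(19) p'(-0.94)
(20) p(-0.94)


(1) = 10.57
(2) = 14.29
(3) = -34.07
(4) = 225.79
(5) = -9.27
(6) = 9.09
(7) = 0.58
(8) = -8.17
(9) = 1.62
(10) = -7.71
(11) = 9.75
(12) = 10.94
(13) = 15.08
(14) = 37.63
(15) = 12.26
(16) = 22.05
(17) = -8.25
(18) = 5.50
(19) = 0.80
(20) = -8.11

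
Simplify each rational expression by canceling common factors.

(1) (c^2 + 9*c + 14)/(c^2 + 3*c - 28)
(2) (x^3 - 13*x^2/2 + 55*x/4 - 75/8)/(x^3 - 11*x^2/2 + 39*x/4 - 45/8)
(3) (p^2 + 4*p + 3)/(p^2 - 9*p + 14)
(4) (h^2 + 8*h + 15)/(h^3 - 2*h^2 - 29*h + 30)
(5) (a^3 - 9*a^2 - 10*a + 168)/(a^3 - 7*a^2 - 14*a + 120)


(1) = (c + 2)/(c - 4)
(2) = (2*x - 5)/(2*x - 3)
(3) = (p^2 + 4*p + 3)/(p^2 - 9*p + 14)
(4) = (h + 3)/(h^2 - 7*h + 6)
(5) = (a - 7)/(a - 5)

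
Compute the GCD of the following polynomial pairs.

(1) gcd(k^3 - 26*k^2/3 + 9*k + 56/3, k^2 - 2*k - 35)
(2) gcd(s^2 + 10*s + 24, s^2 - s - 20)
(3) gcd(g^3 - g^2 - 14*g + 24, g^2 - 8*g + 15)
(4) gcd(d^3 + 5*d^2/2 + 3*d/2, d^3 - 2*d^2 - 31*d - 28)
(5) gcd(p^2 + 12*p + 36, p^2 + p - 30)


(1) = k - 7
(2) = s + 4
(3) = g - 3
(4) = gcd(d*(d + 1)*(d + 3/2), (d - 7)*(d + 1)*(d + 4)) = d + 1
(5) = p + 6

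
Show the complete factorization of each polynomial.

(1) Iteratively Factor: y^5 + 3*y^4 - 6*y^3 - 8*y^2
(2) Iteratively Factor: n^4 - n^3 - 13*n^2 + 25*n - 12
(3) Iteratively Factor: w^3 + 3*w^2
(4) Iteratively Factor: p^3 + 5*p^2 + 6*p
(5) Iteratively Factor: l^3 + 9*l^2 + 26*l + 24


(1) = (y)*(y^4 + 3*y^3 - 6*y^2 - 8*y) = y^2*(y^3 + 3*y^2 - 6*y - 8) = y^2*(y - 2)*(y^2 + 5*y + 4) = y^2*(y - 2)*(y + 1)*(y + 4)
(2) = (n + 4)*(n^3 - 5*n^2 + 7*n - 3) = (n - 1)*(n + 4)*(n^2 - 4*n + 3) = (n - 1)^2*(n + 4)*(n - 3)
(3) = (w)*(w^2 + 3*w) = w^2*(w + 3)
(4) = (p)*(p^2 + 5*p + 6) = p*(p + 3)*(p + 2)
(5) = (l + 3)*(l^2 + 6*l + 8) = (l + 3)*(l + 4)*(l + 2)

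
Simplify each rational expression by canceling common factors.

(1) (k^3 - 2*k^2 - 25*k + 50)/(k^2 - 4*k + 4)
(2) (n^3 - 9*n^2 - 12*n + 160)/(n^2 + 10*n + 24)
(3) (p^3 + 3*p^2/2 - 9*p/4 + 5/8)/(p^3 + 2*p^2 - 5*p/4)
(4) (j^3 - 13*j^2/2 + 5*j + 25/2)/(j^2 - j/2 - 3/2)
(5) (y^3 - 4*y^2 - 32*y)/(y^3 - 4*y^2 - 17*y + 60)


(1) = (k^2 - 25)/(k - 2)
(2) = (n^2 - 13*n + 40)/(n + 6)
(3) = (2*p - 1)/(2*p)
(4) = (2*j^2 - 15*j + 25)/(2*j - 3)
(5) = (y^2 - 8*y)/(y^2 - 8*y + 15)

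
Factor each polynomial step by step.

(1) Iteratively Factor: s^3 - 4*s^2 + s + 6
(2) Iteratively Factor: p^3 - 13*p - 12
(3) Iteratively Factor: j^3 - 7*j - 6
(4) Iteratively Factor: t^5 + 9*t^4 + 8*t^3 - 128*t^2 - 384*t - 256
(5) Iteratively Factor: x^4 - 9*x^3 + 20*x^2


(1) = (s - 3)*(s^2 - s - 2) = (s - 3)*(s + 1)*(s - 2)
(2) = (p - 4)*(p^2 + 4*p + 3) = (p - 4)*(p + 1)*(p + 3)
(3) = (j + 2)*(j^2 - 2*j - 3) = (j - 3)*(j + 2)*(j + 1)
(4) = (t + 4)*(t^4 + 5*t^3 - 12*t^2 - 80*t - 64) = (t + 1)*(t + 4)*(t^3 + 4*t^2 - 16*t - 64) = (t + 1)*(t + 4)^2*(t^2 - 16) = (t - 4)*(t + 1)*(t + 4)^2*(t + 4)
(5) = (x - 4)*(x^3 - 5*x^2) = x*(x - 4)*(x^2 - 5*x) = x^2*(x - 4)*(x - 5)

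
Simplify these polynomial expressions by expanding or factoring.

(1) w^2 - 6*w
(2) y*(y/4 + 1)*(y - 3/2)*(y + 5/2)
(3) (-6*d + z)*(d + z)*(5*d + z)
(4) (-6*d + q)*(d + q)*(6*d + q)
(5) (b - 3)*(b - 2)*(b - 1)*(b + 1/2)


(1) = w*(w - 6)
(2) = y^4/4 + 5*y^3/4 + y^2/16 - 15*y/4
(3) = -30*d^3 - 31*d^2*z + z^3
(4) = -36*d^3 - 36*d^2*q + d*q^2 + q^3
(5) = b^4 - 11*b^3/2 + 8*b^2 - b/2 - 3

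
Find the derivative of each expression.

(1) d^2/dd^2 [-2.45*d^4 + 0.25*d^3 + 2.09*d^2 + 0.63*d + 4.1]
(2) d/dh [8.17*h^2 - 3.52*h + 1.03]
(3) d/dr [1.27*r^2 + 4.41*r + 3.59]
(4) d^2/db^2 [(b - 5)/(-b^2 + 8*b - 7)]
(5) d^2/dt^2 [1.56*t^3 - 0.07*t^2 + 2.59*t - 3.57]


(1) = -29.4*d^2 + 1.5*d + 4.18
(2) = 16.34*h - 3.52
(3) = 2.54*r + 4.41
(4) = 2*(-4*(b - 5)*(b - 4)^2 + (3*b - 13)*(b^2 - 8*b + 7))/(b^2 - 8*b + 7)^3
(5) = 9.36*t - 0.14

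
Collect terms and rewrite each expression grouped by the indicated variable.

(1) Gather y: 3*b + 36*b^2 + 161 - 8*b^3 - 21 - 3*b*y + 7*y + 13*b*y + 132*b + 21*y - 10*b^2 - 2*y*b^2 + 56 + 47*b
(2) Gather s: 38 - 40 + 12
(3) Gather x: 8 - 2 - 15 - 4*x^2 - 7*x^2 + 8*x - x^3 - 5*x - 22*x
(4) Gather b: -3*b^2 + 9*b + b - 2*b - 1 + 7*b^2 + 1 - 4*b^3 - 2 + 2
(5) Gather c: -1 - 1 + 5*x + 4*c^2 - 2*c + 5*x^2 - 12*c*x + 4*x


(1) = -8*b^3 + 26*b^2 + 182*b + y*(-2*b^2 + 10*b + 28) + 196
(2) = 10
(3) = -x^3 - 11*x^2 - 19*x - 9
(4) = -4*b^3 + 4*b^2 + 8*b
(5) = 4*c^2 + c*(-12*x - 2) + 5*x^2 + 9*x - 2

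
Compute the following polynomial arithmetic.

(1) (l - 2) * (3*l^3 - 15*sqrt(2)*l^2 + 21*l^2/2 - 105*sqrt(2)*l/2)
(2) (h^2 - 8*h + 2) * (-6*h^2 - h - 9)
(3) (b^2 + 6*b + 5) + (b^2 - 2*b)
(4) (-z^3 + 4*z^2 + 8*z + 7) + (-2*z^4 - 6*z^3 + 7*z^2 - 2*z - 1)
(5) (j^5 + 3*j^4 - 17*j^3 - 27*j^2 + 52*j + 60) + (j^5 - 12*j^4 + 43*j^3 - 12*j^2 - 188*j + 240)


(1) = 3*l^4 - 15*sqrt(2)*l^3 + 9*l^3/2 - 45*sqrt(2)*l^2/2 - 21*l^2 + 105*sqrt(2)*l
(2) = -6*h^4 + 47*h^3 - 13*h^2 + 70*h - 18
(3) = 2*b^2 + 4*b + 5
(4) = -2*z^4 - 7*z^3 + 11*z^2 + 6*z + 6
(5) = 2*j^5 - 9*j^4 + 26*j^3 - 39*j^2 - 136*j + 300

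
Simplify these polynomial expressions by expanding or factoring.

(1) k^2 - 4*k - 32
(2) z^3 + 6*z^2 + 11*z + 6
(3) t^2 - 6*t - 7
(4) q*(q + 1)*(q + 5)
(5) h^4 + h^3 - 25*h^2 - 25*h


(1) = (k - 8)*(k + 4)
(2) = (z + 1)*(z + 2)*(z + 3)
(3) = (t - 7)*(t + 1)
(4) = q^3 + 6*q^2 + 5*q
(5) = h*(h - 5)*(h + 1)*(h + 5)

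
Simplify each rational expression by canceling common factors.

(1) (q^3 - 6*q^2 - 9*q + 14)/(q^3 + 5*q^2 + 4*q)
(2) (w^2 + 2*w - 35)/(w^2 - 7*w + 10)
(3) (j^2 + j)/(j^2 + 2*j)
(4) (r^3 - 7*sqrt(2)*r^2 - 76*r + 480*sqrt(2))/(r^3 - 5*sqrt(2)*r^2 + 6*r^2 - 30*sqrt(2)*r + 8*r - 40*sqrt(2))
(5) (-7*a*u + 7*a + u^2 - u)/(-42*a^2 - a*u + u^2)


(1) = (q^3 - 6*q^2 - 9*q + 14)/(q^3 + 5*q^2 + 4*q)
(2) = (w + 7)/(w - 2)
(3) = (j + 1)/(j + 2)
(4) = (r^2 - 2*sqrt(2)*r - 96)/(r^2 + 6*r + 8)
(5) = (u - 1)/(6*a + u)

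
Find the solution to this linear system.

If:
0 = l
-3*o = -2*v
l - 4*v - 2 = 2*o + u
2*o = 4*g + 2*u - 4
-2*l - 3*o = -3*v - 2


Then:
g = -4
l = 0
o = -4/3
u = 26/3
v = -2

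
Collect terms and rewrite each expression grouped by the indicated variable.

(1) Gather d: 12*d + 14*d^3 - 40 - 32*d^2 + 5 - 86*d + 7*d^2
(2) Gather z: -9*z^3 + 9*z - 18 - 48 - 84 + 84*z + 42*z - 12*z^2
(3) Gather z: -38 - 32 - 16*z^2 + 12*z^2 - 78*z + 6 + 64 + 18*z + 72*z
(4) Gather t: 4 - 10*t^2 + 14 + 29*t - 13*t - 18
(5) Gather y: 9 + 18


(1) = 14*d^3 - 25*d^2 - 74*d - 35
(2) = -9*z^3 - 12*z^2 + 135*z - 150
(3) = -4*z^2 + 12*z
(4) = -10*t^2 + 16*t
(5) = 27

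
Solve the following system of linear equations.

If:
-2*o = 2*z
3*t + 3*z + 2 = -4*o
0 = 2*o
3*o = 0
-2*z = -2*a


Then:
a = 0
o = 0
t = -2/3
z = 0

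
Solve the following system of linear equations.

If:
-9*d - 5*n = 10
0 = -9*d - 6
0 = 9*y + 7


Then:
d = -2/3
n = -4/5
y = -7/9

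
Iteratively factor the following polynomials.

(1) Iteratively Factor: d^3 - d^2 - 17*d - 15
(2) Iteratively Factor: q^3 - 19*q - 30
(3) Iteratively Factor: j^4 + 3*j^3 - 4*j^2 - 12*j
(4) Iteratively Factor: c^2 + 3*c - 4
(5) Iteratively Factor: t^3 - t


(1) = (d + 3)*(d^2 - 4*d - 5) = (d + 1)*(d + 3)*(d - 5)
(2) = (q + 2)*(q^2 - 2*q - 15) = (q + 2)*(q + 3)*(q - 5)
(3) = (j - 2)*(j^3 + 5*j^2 + 6*j) = (j - 2)*(j + 3)*(j^2 + 2*j) = (j - 2)*(j + 2)*(j + 3)*(j)
(4) = (c - 1)*(c + 4)
(5) = (t - 1)*(t^2 + t) = t*(t - 1)*(t + 1)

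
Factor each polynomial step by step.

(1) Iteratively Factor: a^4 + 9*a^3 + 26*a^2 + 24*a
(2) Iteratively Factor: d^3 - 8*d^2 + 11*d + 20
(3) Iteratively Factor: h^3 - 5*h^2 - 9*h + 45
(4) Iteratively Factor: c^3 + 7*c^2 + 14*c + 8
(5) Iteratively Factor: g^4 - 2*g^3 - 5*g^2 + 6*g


(1) = (a)*(a^3 + 9*a^2 + 26*a + 24) = a*(a + 3)*(a^2 + 6*a + 8) = a*(a + 3)*(a + 4)*(a + 2)
(2) = (d + 1)*(d^2 - 9*d + 20) = (d - 5)*(d + 1)*(d - 4)
(3) = (h - 3)*(h^2 - 2*h - 15) = (h - 3)*(h + 3)*(h - 5)
(4) = (c + 4)*(c^2 + 3*c + 2) = (c + 2)*(c + 4)*(c + 1)
(5) = (g)*(g^3 - 2*g^2 - 5*g + 6) = g*(g - 3)*(g^2 + g - 2) = g*(g - 3)*(g + 2)*(g - 1)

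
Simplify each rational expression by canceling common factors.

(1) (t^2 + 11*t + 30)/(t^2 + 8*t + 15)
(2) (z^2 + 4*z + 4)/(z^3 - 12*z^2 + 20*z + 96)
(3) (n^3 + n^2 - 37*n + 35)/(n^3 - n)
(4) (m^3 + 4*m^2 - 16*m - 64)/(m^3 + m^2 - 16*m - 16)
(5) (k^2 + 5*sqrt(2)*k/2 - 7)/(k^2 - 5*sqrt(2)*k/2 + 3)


(1) = (t + 6)/(t + 3)
(2) = (z + 2)/(z^2 - 14*z + 48)
(3) = (n^2 + 2*n - 35)/(n^2 + n)
(4) = (m + 4)/(m + 1)
(5) = (4*k + 14*sqrt(2))/(4*k - 6*sqrt(2))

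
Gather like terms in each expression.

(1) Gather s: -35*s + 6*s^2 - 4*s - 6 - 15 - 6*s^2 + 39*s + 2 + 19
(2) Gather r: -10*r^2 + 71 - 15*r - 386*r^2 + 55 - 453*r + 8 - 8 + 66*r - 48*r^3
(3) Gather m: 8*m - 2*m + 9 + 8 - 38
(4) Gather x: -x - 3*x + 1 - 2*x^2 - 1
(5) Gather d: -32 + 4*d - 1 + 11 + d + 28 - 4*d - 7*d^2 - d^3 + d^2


(1) = 0
(2) = -48*r^3 - 396*r^2 - 402*r + 126
(3) = 6*m - 21
(4) = -2*x^2 - 4*x
(5) = -d^3 - 6*d^2 + d + 6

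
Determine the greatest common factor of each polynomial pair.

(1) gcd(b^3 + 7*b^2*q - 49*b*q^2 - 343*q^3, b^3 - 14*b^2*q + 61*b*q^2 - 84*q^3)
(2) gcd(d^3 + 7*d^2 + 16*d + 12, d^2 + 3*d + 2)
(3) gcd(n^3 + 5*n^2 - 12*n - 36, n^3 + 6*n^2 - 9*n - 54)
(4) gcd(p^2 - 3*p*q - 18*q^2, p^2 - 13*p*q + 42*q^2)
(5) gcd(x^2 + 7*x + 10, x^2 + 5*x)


(1) = -b + 7*q
(2) = gcd((d + 2)^2*(d + 3), (d + 1)*(d + 2)) = d + 2
(3) = gcd((n - 3)*(n + 2)*(n + 6), (n - 3)*(n + 3)*(n + 6)) = n^2 + 3*n - 18
(4) = gcd((p - 6*q)*(p + 3*q), (p - 7*q)*(p - 6*q)) = p - 6*q
(5) = gcd((x + 2)*(x + 5), x*(x + 5)) = x + 5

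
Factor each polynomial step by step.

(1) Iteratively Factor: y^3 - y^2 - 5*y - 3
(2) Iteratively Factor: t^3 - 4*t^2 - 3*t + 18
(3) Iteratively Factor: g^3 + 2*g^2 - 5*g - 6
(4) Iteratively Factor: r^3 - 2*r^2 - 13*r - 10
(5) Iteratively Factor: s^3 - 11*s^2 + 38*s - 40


(1) = (y + 1)*(y^2 - 2*y - 3) = (y + 1)^2*(y - 3)
(2) = (t - 3)*(t^2 - t - 6) = (t - 3)^2*(t + 2)
(3) = (g + 3)*(g^2 - g - 2) = (g - 2)*(g + 3)*(g + 1)
(4) = (r + 2)*(r^2 - 4*r - 5) = (r - 5)*(r + 2)*(r + 1)
(5) = (s - 2)*(s^2 - 9*s + 20) = (s - 4)*(s - 2)*(s - 5)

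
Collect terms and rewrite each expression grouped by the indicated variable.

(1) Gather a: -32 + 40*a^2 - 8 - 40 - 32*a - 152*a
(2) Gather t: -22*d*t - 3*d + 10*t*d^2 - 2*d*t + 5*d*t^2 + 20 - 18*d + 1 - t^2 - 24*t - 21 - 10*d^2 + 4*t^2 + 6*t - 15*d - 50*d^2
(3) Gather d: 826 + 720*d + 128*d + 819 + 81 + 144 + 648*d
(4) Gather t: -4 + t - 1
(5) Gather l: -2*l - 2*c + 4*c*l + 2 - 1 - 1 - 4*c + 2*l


(1) = 40*a^2 - 184*a - 80
(2) = -60*d^2 - 36*d + t^2*(5*d + 3) + t*(10*d^2 - 24*d - 18)
(3) = 1496*d + 1870
(4) = t - 5
(5) = 4*c*l - 6*c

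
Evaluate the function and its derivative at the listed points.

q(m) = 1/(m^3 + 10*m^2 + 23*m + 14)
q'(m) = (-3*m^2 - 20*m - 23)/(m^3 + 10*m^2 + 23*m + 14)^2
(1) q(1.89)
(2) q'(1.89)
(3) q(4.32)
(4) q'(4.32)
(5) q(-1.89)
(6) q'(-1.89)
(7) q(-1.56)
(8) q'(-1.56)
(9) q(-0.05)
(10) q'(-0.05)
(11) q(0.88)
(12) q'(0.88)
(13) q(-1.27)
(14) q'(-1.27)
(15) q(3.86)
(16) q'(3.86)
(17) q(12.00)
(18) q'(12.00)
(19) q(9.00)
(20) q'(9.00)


(1) = 0.01
(2) = -0.01
(3) = 0.00
(4) = -0.00
(5) = -2.00
(6) = 16.32
(7) = -0.75
(8) = 0.50
(9) = 0.08
(10) = -0.13
(11) = 0.02
(12) = -0.02
(13) = -0.89
(14) = -1.91
(15) = 0.00
(16) = -0.00
(17) = 0.00
(18) = -0.00
(19) = 0.00
(20) = -0.00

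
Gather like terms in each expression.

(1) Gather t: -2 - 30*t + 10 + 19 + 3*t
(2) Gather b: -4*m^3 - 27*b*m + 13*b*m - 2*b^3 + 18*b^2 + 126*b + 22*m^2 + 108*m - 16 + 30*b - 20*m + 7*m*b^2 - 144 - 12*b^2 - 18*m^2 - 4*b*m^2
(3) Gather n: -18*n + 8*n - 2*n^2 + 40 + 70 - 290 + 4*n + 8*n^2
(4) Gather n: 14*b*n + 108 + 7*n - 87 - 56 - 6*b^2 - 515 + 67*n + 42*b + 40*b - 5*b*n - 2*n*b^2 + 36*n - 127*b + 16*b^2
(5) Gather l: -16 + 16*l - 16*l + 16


(1) = 27 - 27*t
(2) = -2*b^3 + b^2*(7*m + 6) + b*(-4*m^2 - 14*m + 156) - 4*m^3 + 4*m^2 + 88*m - 160
(3) = 6*n^2 - 6*n - 180
(4) = 10*b^2 - 45*b + n*(-2*b^2 + 9*b + 110) - 550
(5) = 0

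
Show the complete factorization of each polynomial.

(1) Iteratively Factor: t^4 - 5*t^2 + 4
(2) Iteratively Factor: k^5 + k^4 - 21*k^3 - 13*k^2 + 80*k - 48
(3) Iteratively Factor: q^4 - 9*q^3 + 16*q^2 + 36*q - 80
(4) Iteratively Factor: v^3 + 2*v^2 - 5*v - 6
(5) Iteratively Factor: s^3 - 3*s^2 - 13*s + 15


(1) = (t - 2)*(t^3 + 2*t^2 - t - 2) = (t - 2)*(t - 1)*(t^2 + 3*t + 2) = (t - 2)*(t - 1)*(t + 2)*(t + 1)
(2) = (k - 4)*(k^4 + 5*k^3 - k^2 - 17*k + 12) = (k - 4)*(k + 3)*(k^3 + 2*k^2 - 7*k + 4) = (k - 4)*(k + 3)*(k + 4)*(k^2 - 2*k + 1) = (k - 4)*(k - 1)*(k + 3)*(k + 4)*(k - 1)
(3) = (q - 4)*(q^3 - 5*q^2 - 4*q + 20) = (q - 5)*(q - 4)*(q^2 - 4) = (q - 5)*(q - 4)*(q + 2)*(q - 2)
(4) = (v + 1)*(v^2 + v - 6) = (v + 1)*(v + 3)*(v - 2)
(5) = (s + 3)*(s^2 - 6*s + 5) = (s - 1)*(s + 3)*(s - 5)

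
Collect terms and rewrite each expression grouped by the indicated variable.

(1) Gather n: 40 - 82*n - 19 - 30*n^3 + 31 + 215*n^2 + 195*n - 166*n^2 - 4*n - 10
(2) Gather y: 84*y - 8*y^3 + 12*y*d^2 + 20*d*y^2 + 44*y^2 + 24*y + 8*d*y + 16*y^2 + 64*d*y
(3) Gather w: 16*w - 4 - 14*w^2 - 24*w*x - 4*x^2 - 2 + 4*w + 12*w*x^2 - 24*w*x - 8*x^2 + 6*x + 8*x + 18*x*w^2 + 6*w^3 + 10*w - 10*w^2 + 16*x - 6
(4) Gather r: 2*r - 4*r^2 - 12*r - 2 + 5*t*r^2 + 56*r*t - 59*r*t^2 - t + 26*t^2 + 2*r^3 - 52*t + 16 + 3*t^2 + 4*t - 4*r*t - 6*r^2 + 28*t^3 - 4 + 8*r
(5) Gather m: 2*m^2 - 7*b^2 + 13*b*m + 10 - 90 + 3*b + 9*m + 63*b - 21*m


(1) = -30*n^3 + 49*n^2 + 109*n + 42
(2) = -8*y^3 + y^2*(20*d + 60) + y*(12*d^2 + 72*d + 108)
(3) = 6*w^3 + w^2*(18*x - 24) + w*(12*x^2 - 48*x + 30) - 12*x^2 + 30*x - 12
(4) = 2*r^3 + r^2*(5*t - 10) + r*(-59*t^2 + 52*t - 2) + 28*t^3 + 29*t^2 - 49*t + 10
(5) = -7*b^2 + 66*b + 2*m^2 + m*(13*b - 12) - 80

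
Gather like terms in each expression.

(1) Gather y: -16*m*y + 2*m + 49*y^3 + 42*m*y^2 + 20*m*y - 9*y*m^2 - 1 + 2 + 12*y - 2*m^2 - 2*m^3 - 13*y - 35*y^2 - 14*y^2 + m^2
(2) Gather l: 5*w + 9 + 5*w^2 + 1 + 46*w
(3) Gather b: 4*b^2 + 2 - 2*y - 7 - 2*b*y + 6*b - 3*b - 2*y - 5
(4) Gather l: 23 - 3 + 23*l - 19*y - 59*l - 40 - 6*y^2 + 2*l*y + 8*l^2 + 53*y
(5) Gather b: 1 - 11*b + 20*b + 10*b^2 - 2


(1) = -2*m^3 - m^2 + 2*m + 49*y^3 + y^2*(42*m - 49) + y*(-9*m^2 + 4*m - 1) + 1
(2) = 5*w^2 + 51*w + 10
(3) = 4*b^2 + b*(3 - 2*y) - 4*y - 10
(4) = 8*l^2 + l*(2*y - 36) - 6*y^2 + 34*y - 20
(5) = 10*b^2 + 9*b - 1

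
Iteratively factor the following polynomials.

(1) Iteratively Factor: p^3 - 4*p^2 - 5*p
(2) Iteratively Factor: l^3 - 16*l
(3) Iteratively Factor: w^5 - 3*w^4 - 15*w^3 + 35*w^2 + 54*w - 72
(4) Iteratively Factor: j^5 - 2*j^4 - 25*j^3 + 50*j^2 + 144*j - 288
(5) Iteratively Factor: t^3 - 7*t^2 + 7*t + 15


(1) = (p)*(p^2 - 4*p - 5) = p*(p + 1)*(p - 5)
(2) = (l + 4)*(l^2 - 4*l) = l*(l + 4)*(l - 4)
(3) = (w + 3)*(w^4 - 6*w^3 + 3*w^2 + 26*w - 24) = (w - 1)*(w + 3)*(w^3 - 5*w^2 - 2*w + 24) = (w - 1)*(w + 2)*(w + 3)*(w^2 - 7*w + 12) = (w - 3)*(w - 1)*(w + 2)*(w + 3)*(w - 4)
(4) = (j + 3)*(j^4 - 5*j^3 - 10*j^2 + 80*j - 96) = (j + 3)*(j + 4)*(j^3 - 9*j^2 + 26*j - 24) = (j - 4)*(j + 3)*(j + 4)*(j^2 - 5*j + 6) = (j - 4)*(j - 3)*(j + 3)*(j + 4)*(j - 2)
(5) = (t - 5)*(t^2 - 2*t - 3) = (t - 5)*(t + 1)*(t - 3)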